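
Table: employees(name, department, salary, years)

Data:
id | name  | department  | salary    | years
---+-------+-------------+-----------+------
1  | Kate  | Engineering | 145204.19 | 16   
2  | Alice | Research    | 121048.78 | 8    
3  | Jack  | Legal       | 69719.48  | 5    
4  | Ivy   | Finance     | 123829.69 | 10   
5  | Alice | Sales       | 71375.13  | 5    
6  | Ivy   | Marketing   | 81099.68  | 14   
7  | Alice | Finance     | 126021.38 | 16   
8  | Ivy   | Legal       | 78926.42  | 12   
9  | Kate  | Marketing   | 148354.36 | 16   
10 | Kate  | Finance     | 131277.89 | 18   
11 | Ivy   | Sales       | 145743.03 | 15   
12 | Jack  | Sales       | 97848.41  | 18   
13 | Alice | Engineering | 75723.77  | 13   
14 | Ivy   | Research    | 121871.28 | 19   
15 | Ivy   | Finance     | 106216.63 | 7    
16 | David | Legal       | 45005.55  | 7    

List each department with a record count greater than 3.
SELECT department, COUNT(*) as cnt
FROM employees
GROUP BY department
HAVING COUNT(*) > 3

Result:
  Finance: 4

Note: HAVING filters groups after aggregation, WHERE filters rows before.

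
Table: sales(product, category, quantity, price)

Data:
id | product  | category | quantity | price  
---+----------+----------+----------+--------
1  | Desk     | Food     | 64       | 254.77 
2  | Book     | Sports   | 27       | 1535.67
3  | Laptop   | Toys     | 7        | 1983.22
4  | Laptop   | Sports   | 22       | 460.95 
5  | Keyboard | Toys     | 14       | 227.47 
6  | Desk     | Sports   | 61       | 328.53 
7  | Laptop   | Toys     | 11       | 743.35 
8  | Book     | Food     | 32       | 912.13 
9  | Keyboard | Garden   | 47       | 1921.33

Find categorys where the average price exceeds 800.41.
SELECT category, AVG(price)
FROM sales
GROUP BY category
HAVING AVG(price) > 800.41

Result:
  Garden: avg=1921.33
  Toys: avg=984.68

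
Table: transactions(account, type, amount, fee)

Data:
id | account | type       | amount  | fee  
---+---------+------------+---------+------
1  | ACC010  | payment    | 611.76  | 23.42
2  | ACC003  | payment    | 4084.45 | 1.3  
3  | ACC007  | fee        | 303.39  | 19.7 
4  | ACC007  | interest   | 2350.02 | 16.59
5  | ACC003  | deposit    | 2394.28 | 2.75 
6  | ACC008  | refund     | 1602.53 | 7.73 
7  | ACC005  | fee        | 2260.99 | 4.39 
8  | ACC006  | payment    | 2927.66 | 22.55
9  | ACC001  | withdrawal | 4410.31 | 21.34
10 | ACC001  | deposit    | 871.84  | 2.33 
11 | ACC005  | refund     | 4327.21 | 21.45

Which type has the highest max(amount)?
SELECT type, MAX(amount) as val
FROM transactions
GROUP BY type
ORDER BY val DESC
LIMIT 1

Result: withdrawal with max(amount) = 4410.31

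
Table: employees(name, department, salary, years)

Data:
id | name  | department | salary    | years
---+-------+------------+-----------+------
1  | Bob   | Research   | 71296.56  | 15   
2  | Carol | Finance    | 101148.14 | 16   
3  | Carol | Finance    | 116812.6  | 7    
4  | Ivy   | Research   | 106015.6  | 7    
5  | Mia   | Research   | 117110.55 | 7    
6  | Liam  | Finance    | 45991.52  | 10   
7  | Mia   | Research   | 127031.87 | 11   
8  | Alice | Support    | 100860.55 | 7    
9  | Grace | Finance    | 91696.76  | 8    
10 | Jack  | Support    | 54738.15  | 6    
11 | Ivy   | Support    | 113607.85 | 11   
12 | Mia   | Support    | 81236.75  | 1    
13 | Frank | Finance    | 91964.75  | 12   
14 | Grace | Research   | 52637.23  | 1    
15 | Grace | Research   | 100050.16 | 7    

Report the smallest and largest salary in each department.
SELECT department, MIN(salary), MAX(salary)
FROM employees
GROUP BY department

Result:
  Finance: min=45991.52, max=116812.60
  Research: min=52637.23, max=127031.87
  Support: min=54738.15, max=113607.85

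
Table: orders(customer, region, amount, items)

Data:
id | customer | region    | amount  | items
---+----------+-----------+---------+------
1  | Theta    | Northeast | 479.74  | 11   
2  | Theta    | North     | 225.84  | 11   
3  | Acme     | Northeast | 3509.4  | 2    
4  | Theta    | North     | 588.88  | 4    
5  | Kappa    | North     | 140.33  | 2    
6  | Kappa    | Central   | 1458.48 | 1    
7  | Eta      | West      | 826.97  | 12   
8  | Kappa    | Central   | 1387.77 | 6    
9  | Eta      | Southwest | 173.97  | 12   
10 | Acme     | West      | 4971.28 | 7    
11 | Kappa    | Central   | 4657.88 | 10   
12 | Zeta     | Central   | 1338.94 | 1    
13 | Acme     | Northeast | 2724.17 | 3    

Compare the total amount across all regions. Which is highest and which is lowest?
SELECT region, SUM(amount)
FROM orders
GROUP BY region
ORDER BY SUM(amount)

All groups:
  Southwest: 173.97
  North: 955.05
  West: 5798.25
  Northeast: 6713.31
  Central: 8843.07

Highest: Central (8843.07)
Lowest: Southwest (173.97)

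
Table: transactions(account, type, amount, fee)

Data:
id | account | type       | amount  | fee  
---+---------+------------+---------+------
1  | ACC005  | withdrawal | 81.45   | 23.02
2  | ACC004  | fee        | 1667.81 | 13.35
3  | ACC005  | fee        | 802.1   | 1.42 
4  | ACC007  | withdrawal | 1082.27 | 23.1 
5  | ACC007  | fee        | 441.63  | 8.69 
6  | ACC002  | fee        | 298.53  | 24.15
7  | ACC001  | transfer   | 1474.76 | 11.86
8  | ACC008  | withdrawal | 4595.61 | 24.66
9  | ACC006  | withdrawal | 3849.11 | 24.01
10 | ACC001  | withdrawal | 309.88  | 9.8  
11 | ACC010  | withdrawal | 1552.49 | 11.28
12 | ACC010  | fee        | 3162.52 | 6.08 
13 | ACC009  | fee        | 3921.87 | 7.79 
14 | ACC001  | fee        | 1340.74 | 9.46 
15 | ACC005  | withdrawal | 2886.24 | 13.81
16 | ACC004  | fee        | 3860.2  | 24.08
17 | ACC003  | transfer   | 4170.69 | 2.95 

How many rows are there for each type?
SELECT type, COUNT(*) as count
FROM transactions
GROUP BY type

Result:
  fee: 8
  transfer: 2
  withdrawal: 7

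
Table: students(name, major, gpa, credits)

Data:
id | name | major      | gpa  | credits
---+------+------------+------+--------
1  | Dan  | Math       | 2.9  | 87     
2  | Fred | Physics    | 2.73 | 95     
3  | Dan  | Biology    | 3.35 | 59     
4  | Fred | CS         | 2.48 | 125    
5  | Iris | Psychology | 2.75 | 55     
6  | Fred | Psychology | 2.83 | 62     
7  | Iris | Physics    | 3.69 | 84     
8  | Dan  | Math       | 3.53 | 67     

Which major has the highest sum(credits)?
SELECT major, SUM(credits) as val
FROM students
GROUP BY major
ORDER BY val DESC
LIMIT 1

Result: Physics with sum(credits) = 179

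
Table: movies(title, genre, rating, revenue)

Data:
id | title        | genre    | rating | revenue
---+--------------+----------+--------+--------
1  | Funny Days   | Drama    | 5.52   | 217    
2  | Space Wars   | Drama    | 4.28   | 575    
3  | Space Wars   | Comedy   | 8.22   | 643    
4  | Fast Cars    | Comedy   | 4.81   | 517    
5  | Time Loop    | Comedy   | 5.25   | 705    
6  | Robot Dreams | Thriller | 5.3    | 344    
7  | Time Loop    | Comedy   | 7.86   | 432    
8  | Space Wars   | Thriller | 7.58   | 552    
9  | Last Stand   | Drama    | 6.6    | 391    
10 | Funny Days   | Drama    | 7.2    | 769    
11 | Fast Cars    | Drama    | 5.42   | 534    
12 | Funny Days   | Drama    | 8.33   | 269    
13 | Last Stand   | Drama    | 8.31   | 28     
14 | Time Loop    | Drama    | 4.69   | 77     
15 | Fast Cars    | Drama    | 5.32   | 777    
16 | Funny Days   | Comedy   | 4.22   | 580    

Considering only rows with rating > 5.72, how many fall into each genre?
SELECT genre, COUNT(*)
FROM movies
WHERE rating > 5.72
GROUP BY genre

Note: WHERE filters rows before grouping.

Result:
  Comedy: 2
  Drama: 4
  Thriller: 1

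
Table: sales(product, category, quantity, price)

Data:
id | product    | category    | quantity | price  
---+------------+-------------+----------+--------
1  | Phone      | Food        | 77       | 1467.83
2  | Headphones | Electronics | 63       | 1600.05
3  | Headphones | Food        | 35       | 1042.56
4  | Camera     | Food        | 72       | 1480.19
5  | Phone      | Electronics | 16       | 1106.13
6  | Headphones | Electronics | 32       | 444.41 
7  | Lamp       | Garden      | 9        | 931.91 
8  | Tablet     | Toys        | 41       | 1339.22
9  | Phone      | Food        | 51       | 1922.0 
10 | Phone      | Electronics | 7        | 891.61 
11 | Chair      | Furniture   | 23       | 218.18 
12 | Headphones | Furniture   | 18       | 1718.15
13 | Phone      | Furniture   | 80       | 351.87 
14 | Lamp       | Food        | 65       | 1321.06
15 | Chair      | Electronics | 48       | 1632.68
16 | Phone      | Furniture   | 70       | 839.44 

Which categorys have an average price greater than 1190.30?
SELECT category, AVG(price)
FROM sales
GROUP BY category
HAVING AVG(price) > 1190.30

Result:
  Food: avg=1446.73
  Toys: avg=1339.22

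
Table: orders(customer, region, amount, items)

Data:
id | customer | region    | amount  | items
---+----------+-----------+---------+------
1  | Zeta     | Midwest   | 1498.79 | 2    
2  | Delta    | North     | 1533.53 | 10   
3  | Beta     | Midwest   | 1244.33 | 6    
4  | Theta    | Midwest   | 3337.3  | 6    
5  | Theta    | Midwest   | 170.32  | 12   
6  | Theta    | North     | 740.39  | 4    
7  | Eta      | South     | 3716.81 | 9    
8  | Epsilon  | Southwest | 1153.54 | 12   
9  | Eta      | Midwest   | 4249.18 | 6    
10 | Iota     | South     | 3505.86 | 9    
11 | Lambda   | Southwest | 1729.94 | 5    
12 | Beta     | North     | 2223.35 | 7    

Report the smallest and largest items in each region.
SELECT region, MIN(items), MAX(items)
FROM orders
GROUP BY region

Result:
  Midwest: min=2, max=12
  North: min=4, max=10
  South: min=9, max=9
  Southwest: min=5, max=12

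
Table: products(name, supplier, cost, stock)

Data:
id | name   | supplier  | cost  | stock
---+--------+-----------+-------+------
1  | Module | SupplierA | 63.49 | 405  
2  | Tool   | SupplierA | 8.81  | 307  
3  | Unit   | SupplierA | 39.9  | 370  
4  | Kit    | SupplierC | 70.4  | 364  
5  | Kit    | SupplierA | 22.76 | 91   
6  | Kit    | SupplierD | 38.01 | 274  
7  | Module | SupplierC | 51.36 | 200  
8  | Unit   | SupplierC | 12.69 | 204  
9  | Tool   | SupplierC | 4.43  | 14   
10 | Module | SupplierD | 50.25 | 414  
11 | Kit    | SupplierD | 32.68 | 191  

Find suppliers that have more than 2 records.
SELECT supplier, COUNT(*) as cnt
FROM products
GROUP BY supplier
HAVING COUNT(*) > 2

Result:
  SupplierA: 4
  SupplierC: 4
  SupplierD: 3

Note: HAVING filters groups after aggregation, WHERE filters rows before.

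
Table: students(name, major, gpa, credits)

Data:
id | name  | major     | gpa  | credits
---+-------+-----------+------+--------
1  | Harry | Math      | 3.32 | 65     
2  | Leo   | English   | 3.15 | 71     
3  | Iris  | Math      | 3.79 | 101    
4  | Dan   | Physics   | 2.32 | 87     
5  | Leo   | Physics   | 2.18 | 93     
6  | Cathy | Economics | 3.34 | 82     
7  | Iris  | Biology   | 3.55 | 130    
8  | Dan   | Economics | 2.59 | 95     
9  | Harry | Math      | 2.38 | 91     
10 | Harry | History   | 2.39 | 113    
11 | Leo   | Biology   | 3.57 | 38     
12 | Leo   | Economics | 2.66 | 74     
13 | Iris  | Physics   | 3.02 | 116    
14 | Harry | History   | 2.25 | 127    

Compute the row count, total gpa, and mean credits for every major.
SELECT major,
       COUNT(*) as cnt,
       SUM(gpa) as total_gpa,
       AVG(credits) as avg_credits
FROM students
GROUP BY major

Result:
  Biology: 2 records, 7.12 total gpa, 84.00 avg credits
  Economics: 3 records, 8.59 total gpa, 83.67 avg credits
  English: 1 records, 3.15 total gpa, 71.00 avg credits
  History: 2 records, 4.64 total gpa, 120.00 avg credits
  Math: 3 records, 9.49 total gpa, 85.67 avg credits
  Physics: 3 records, 7.52 total gpa, 98.67 avg credits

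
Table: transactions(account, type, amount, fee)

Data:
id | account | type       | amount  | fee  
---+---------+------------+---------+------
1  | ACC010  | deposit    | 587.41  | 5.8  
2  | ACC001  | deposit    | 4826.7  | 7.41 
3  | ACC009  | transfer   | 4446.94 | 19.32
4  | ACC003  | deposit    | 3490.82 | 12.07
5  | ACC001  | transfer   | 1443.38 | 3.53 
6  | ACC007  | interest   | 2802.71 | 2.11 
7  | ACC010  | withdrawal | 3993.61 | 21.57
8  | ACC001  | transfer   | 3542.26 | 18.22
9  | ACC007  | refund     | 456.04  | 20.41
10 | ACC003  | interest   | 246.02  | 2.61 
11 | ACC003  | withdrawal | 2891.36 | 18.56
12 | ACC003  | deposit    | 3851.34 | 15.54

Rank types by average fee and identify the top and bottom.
SELECT type, AVG(fee)
FROM transactions
GROUP BY type
ORDER BY AVG(fee)

All groups:
  interest: 2.36
  deposit: 10.21
  transfer: 13.69
  withdrawal: 20.07
  refund: 20.41

Highest: refund (20.41)
Lowest: interest (2.36)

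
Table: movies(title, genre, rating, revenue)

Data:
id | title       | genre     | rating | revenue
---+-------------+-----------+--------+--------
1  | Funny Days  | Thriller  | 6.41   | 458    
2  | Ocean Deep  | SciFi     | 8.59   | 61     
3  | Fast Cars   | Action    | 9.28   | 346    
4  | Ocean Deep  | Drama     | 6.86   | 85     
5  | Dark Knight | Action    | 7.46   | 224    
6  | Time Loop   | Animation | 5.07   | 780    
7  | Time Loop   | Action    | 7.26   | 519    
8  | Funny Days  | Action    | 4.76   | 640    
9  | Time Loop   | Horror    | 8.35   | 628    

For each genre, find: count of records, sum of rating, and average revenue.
SELECT genre,
       COUNT(*) as cnt,
       SUM(rating) as total_rating,
       AVG(revenue) as avg_revenue
FROM movies
GROUP BY genre

Result:
  Action: 4 records, 28.76 total rating, 432.25 avg revenue
  Animation: 1 records, 5.07 total rating, 780.00 avg revenue
  Drama: 1 records, 6.86 total rating, 85.00 avg revenue
  Horror: 1 records, 8.35 total rating, 628.00 avg revenue
  SciFi: 1 records, 8.59 total rating, 61.00 avg revenue
  Thriller: 1 records, 6.41 total rating, 458.00 avg revenue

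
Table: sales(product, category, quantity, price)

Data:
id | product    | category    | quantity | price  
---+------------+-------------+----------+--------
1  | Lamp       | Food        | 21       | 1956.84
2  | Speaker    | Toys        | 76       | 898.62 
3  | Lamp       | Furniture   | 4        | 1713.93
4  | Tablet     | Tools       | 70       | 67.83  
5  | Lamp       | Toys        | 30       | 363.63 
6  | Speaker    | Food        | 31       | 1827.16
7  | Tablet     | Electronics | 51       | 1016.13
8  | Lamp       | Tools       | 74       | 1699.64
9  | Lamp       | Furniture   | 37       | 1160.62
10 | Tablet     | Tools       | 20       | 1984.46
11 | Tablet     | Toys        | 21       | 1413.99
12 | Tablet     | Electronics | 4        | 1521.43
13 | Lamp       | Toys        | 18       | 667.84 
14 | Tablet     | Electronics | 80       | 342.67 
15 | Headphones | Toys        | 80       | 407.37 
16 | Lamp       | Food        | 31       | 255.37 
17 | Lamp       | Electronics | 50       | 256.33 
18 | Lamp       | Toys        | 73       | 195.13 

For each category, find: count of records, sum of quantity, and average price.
SELECT category,
       COUNT(*) as cnt,
       SUM(quantity) as total_quantity,
       AVG(price) as avg_price
FROM sales
GROUP BY category

Result:
  Electronics: 4 records, 185 total quantity, 784.14 avg price
  Food: 3 records, 83 total quantity, 1346.46 avg price
  Furniture: 2 records, 41 total quantity, 1437.28 avg price
  Tools: 3 records, 164 total quantity, 1250.64 avg price
  Toys: 6 records, 298 total quantity, 657.76 avg price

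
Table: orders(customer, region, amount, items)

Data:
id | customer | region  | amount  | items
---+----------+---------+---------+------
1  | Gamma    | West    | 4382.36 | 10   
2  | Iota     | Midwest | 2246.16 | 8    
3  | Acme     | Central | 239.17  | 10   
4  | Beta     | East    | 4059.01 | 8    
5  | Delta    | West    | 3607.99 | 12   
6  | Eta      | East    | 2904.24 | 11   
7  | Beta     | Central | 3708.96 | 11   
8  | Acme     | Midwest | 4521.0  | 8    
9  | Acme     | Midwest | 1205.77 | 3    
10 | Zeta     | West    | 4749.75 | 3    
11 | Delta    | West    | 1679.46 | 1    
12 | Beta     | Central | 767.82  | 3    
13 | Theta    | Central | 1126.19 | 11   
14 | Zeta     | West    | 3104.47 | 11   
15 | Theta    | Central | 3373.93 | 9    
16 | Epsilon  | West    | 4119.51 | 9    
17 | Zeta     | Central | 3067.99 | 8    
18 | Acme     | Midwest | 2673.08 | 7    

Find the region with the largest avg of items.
SELECT region, AVG(items) as val
FROM orders
GROUP BY region
ORDER BY val DESC
LIMIT 1

Result: East with avg(items) = 9.50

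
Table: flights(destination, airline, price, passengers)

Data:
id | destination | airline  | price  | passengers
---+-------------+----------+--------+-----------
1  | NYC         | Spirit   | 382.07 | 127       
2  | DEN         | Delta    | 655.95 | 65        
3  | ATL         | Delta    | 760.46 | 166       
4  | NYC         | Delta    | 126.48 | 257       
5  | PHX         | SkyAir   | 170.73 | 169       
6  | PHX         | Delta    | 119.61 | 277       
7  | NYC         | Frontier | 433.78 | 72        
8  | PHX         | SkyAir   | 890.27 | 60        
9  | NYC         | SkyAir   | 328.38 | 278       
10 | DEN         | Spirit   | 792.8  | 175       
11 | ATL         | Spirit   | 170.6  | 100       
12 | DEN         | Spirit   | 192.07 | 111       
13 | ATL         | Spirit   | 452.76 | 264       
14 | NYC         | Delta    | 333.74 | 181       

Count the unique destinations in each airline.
SELECT airline, COUNT(DISTINCT destination)
FROM flights
GROUP BY airline

Result:
  Delta: 4 distinct
  Frontier: 1 distinct
  SkyAir: 2 distinct
  Spirit: 3 distinct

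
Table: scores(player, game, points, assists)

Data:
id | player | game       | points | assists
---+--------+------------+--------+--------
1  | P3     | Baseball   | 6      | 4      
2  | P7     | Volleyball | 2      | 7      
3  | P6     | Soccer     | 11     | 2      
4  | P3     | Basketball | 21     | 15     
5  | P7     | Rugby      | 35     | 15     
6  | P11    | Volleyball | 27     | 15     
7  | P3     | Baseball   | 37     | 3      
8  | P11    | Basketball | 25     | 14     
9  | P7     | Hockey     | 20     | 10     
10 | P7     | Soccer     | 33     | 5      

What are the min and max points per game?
SELECT game, MIN(points), MAX(points)
FROM scores
GROUP BY game

Result:
  Baseball: min=6, max=37
  Basketball: min=21, max=25
  Hockey: min=20, max=20
  Rugby: min=35, max=35
  Soccer: min=11, max=33
  Volleyball: min=2, max=27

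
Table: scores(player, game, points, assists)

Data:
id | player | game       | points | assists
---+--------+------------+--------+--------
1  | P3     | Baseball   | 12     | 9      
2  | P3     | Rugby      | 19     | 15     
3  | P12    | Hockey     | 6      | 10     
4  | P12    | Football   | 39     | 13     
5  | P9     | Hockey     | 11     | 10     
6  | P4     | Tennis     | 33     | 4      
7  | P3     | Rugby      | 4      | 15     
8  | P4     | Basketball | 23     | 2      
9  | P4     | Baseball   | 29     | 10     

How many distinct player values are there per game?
SELECT game, COUNT(DISTINCT player)
FROM scores
GROUP BY game

Result:
  Baseball: 2 distinct
  Basketball: 1 distinct
  Football: 1 distinct
  Hockey: 2 distinct
  Rugby: 1 distinct
  Tennis: 1 distinct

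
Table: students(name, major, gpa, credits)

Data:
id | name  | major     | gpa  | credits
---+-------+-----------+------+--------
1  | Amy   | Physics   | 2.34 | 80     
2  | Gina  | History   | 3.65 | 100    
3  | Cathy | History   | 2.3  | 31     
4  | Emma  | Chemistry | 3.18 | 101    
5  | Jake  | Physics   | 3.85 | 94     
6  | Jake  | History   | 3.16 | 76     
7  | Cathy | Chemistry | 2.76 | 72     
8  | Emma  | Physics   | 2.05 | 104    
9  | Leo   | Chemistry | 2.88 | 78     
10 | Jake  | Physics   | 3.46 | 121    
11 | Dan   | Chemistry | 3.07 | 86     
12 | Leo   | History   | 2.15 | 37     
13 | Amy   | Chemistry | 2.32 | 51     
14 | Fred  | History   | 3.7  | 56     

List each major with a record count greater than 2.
SELECT major, COUNT(*) as cnt
FROM students
GROUP BY major
HAVING COUNT(*) > 2

Result:
  Chemistry: 5
  History: 5
  Physics: 4

Note: HAVING filters groups after aggregation, WHERE filters rows before.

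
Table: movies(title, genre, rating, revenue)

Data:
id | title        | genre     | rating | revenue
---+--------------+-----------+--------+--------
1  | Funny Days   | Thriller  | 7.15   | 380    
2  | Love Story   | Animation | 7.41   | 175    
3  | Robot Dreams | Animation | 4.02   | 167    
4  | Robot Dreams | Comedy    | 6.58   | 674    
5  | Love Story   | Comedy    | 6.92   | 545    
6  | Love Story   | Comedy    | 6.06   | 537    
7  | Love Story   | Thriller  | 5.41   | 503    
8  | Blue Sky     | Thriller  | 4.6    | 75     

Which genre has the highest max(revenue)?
SELECT genre, MAX(revenue) as val
FROM movies
GROUP BY genre
ORDER BY val DESC
LIMIT 1

Result: Comedy with max(revenue) = 674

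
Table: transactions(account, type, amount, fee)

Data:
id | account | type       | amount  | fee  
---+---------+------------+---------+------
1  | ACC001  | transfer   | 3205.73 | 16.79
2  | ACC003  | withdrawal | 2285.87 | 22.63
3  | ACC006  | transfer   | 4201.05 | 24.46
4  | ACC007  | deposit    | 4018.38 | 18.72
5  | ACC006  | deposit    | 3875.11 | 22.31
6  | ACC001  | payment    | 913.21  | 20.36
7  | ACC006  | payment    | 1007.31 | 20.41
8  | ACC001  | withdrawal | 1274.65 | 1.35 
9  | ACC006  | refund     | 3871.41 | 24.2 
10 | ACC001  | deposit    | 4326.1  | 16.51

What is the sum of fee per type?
SELECT type, SUM(fee) as result
FROM transactions
GROUP BY type

Result:
  deposit: 57.54
  payment: 40.77
  refund: 24.20
  transfer: 41.25
  withdrawal: 23.98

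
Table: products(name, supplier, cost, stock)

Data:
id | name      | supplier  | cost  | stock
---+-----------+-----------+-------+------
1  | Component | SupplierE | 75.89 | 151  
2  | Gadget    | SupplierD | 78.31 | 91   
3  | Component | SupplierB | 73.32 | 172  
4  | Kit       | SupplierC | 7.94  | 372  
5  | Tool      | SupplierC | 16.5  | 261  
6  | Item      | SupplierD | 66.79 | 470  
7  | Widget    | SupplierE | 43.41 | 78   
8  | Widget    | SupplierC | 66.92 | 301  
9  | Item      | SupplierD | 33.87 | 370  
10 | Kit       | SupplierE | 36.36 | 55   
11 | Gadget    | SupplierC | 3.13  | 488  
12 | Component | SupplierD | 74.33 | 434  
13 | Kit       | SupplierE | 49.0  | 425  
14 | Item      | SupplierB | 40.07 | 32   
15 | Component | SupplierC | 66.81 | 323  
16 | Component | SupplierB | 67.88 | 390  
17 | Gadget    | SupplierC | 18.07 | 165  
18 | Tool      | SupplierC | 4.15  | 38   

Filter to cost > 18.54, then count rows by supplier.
SELECT supplier, COUNT(*)
FROM products
WHERE cost > 18.54
GROUP BY supplier

Note: WHERE filters rows before grouping.

Result:
  SupplierB: 3
  SupplierC: 2
  SupplierD: 4
  SupplierE: 4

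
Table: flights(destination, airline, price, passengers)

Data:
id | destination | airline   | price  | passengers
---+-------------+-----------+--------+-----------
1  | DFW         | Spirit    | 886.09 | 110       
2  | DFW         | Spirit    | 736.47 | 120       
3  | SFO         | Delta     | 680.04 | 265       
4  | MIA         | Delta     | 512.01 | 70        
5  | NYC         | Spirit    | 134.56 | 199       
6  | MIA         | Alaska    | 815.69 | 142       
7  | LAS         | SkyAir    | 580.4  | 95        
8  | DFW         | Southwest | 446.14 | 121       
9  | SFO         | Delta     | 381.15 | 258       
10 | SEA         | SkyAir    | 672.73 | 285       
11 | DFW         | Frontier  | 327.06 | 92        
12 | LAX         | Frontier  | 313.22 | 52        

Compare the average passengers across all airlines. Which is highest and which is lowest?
SELECT airline, AVG(passengers)
FROM flights
GROUP BY airline
ORDER BY AVG(passengers)

All groups:
  Frontier: 72.00
  Southwest: 121.00
  Alaska: 142.00
  Spirit: 143.00
  SkyAir: 190.00
  Delta: 197.67

Highest: Delta (197.67)
Lowest: Frontier (72.00)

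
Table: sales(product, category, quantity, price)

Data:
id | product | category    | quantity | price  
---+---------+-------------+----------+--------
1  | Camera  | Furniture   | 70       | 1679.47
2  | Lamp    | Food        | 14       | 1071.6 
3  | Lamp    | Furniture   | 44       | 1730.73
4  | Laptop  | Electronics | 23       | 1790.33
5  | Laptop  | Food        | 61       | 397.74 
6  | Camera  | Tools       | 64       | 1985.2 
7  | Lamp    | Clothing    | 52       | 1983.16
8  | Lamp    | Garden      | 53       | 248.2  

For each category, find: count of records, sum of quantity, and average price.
SELECT category,
       COUNT(*) as cnt,
       SUM(quantity) as total_quantity,
       AVG(price) as avg_price
FROM sales
GROUP BY category

Result:
  Clothing: 1 records, 52 total quantity, 1983.16 avg price
  Electronics: 1 records, 23 total quantity, 1790.33 avg price
  Food: 2 records, 75 total quantity, 734.67 avg price
  Furniture: 2 records, 114 total quantity, 1705.10 avg price
  Garden: 1 records, 53 total quantity, 248.20 avg price
  Tools: 1 records, 64 total quantity, 1985.20 avg price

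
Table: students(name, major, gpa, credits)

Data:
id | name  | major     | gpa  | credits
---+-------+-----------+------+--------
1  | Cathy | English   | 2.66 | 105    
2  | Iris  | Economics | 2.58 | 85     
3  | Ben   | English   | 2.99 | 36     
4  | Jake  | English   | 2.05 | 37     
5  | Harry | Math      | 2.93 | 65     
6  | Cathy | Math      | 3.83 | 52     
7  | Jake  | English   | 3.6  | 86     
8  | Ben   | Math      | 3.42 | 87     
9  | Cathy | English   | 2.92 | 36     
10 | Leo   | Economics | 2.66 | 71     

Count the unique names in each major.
SELECT major, COUNT(DISTINCT name)
FROM students
GROUP BY major

Result:
  Economics: 2 distinct
  English: 3 distinct
  Math: 3 distinct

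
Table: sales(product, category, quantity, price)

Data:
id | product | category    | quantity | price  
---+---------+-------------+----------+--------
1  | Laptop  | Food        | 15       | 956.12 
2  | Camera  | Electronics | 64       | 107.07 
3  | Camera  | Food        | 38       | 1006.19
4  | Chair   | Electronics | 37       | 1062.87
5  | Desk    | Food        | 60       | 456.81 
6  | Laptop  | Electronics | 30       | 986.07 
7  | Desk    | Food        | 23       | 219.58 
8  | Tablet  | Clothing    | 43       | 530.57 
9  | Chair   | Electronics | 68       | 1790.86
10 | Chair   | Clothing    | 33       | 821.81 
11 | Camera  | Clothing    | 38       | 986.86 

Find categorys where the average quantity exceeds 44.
SELECT category, AVG(quantity)
FROM sales
GROUP BY category
HAVING AVG(quantity) > 44

Result:
  Electronics: avg=49.75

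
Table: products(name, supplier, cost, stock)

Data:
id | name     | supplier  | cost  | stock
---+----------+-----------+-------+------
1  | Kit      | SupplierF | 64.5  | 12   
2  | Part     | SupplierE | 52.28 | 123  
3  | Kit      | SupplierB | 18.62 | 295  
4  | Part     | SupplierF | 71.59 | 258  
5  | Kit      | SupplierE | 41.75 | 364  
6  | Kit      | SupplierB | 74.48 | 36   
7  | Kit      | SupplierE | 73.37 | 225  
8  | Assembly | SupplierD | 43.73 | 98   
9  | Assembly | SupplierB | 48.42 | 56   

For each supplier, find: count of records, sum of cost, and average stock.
SELECT supplier,
       COUNT(*) as cnt,
       SUM(cost) as total_cost,
       AVG(stock) as avg_stock
FROM products
GROUP BY supplier

Result:
  SupplierB: 3 records, 141.52 total cost, 129.00 avg stock
  SupplierD: 1 records, 43.73 total cost, 98.00 avg stock
  SupplierE: 3 records, 167.40 total cost, 237.33 avg stock
  SupplierF: 2 records, 136.09 total cost, 135.00 avg stock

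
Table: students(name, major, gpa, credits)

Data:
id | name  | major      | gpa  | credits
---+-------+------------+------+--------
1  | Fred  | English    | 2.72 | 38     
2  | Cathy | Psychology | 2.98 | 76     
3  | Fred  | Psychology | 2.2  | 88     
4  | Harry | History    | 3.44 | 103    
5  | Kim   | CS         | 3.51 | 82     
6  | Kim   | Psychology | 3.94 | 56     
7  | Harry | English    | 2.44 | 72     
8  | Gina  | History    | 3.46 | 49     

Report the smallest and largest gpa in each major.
SELECT major, MIN(gpa), MAX(gpa)
FROM students
GROUP BY major

Result:
  CS: min=3.51, max=3.51
  English: min=2.44, max=2.72
  History: min=3.44, max=3.46
  Psychology: min=2.20, max=3.94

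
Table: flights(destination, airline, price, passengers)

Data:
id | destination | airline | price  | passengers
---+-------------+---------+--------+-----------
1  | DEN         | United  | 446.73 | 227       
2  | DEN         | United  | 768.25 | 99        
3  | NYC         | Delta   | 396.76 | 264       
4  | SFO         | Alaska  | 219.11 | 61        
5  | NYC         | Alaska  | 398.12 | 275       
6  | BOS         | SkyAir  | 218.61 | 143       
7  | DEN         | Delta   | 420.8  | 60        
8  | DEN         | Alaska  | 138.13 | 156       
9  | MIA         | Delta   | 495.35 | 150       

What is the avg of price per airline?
SELECT airline, AVG(price) as result
FROM flights
GROUP BY airline

Result:
  Alaska: 251.79
  Delta: 437.64
  SkyAir: 218.61
  United: 607.49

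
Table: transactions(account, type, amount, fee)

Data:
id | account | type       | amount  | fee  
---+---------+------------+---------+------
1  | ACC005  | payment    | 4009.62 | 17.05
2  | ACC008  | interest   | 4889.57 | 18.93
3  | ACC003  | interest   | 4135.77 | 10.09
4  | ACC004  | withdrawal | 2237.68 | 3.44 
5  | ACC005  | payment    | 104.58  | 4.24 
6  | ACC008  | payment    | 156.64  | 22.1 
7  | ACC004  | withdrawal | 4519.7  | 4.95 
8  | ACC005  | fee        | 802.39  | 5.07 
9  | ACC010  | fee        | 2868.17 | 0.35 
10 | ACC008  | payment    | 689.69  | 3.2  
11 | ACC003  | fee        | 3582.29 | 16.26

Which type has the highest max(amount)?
SELECT type, MAX(amount) as val
FROM transactions
GROUP BY type
ORDER BY val DESC
LIMIT 1

Result: interest with max(amount) = 4889.57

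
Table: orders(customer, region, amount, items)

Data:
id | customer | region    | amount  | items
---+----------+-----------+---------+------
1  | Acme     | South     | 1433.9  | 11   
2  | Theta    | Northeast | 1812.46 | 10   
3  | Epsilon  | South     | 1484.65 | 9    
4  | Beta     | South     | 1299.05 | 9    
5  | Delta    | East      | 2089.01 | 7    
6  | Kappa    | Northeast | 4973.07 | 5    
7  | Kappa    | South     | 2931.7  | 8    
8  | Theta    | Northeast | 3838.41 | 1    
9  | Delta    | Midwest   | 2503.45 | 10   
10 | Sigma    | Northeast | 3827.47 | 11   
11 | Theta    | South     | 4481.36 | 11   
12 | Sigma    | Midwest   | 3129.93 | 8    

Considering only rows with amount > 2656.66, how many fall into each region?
SELECT region, COUNT(*)
FROM orders
WHERE amount > 2656.66
GROUP BY region

Note: WHERE filters rows before grouping.

Result:
  Midwest: 1
  Northeast: 3
  South: 2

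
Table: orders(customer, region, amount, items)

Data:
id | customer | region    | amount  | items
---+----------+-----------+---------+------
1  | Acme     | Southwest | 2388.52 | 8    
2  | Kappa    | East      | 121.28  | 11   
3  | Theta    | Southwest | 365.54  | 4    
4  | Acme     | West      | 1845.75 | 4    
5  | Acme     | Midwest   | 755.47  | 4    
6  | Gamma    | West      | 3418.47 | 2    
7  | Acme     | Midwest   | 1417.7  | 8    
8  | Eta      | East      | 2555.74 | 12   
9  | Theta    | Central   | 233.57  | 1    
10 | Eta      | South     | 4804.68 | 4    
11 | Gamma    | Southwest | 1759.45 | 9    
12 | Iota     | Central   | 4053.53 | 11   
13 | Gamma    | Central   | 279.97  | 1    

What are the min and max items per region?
SELECT region, MIN(items), MAX(items)
FROM orders
GROUP BY region

Result:
  Central: min=1, max=11
  East: min=11, max=12
  Midwest: min=4, max=8
  South: min=4, max=4
  Southwest: min=4, max=9
  West: min=2, max=4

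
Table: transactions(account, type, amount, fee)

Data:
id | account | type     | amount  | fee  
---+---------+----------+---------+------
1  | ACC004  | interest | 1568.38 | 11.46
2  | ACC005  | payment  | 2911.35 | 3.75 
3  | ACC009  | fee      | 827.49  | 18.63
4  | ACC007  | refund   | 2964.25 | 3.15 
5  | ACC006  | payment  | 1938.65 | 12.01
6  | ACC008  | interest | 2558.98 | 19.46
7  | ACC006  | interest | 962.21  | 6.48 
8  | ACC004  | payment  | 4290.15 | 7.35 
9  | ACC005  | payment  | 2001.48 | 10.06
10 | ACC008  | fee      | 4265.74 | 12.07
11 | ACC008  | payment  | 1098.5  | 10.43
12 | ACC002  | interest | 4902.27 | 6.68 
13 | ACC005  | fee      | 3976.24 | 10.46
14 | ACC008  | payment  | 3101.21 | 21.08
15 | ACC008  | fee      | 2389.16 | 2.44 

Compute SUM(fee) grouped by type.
SELECT type, SUM(fee) as result
FROM transactions
GROUP BY type

Result:
  fee: 43.60
  interest: 44.08
  payment: 64.68
  refund: 3.15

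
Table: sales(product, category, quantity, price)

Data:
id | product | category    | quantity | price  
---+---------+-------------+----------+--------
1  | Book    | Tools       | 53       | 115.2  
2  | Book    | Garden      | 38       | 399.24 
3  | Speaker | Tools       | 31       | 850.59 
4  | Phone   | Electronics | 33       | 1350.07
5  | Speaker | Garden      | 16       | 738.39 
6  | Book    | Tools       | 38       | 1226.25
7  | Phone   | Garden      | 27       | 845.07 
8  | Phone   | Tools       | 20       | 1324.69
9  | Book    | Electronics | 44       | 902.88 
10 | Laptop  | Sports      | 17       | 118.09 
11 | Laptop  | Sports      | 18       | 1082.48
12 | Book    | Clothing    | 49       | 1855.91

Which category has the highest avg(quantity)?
SELECT category, AVG(quantity) as val
FROM sales
GROUP BY category
ORDER BY val DESC
LIMIT 1

Result: Clothing with avg(quantity) = 49.00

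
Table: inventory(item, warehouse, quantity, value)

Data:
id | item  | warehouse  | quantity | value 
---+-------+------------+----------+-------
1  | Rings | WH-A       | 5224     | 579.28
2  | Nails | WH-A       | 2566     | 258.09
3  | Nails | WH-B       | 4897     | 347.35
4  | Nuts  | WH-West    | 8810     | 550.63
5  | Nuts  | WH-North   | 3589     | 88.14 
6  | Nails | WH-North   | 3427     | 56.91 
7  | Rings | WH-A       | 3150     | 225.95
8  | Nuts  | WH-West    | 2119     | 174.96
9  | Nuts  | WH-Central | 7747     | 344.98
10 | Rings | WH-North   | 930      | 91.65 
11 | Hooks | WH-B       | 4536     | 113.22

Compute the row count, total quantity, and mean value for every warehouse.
SELECT warehouse,
       COUNT(*) as cnt,
       SUM(quantity) as total_quantity,
       AVG(value) as avg_value
FROM inventory
GROUP BY warehouse

Result:
  WH-A: 3 records, 10940 total quantity, 354.44 avg value
  WH-B: 2 records, 9433 total quantity, 230.29 avg value
  WH-Central: 1 records, 7747 total quantity, 344.98 avg value
  WH-North: 3 records, 7946 total quantity, 78.90 avg value
  WH-West: 2 records, 10929 total quantity, 362.80 avg value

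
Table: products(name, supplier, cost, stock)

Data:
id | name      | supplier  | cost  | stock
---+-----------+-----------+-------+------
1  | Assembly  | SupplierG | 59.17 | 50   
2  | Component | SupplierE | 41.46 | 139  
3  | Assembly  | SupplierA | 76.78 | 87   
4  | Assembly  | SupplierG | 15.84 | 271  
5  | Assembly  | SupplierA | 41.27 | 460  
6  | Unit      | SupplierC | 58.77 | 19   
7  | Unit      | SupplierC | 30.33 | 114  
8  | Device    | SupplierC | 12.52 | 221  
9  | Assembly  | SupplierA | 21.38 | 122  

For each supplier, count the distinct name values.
SELECT supplier, COUNT(DISTINCT name)
FROM products
GROUP BY supplier

Result:
  SupplierA: 1 distinct
  SupplierC: 2 distinct
  SupplierE: 1 distinct
  SupplierG: 1 distinct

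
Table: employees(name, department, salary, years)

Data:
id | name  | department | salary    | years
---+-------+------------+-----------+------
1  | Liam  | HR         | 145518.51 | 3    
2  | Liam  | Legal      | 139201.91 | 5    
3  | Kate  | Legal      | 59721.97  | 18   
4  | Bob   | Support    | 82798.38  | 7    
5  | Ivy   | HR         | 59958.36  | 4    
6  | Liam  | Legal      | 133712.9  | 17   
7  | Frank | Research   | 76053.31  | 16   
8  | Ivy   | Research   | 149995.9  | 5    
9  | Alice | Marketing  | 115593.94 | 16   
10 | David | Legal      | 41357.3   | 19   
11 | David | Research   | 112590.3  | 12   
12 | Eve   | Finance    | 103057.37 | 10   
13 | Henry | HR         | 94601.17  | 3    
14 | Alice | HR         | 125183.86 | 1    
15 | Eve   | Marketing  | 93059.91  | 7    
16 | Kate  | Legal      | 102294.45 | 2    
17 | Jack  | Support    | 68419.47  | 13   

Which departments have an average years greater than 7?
SELECT department, AVG(years)
FROM employees
GROUP BY department
HAVING AVG(years) > 7

Result:
  Finance: avg=10.00
  Legal: avg=12.20
  Marketing: avg=11.50
  Research: avg=11.00
  Support: avg=10.00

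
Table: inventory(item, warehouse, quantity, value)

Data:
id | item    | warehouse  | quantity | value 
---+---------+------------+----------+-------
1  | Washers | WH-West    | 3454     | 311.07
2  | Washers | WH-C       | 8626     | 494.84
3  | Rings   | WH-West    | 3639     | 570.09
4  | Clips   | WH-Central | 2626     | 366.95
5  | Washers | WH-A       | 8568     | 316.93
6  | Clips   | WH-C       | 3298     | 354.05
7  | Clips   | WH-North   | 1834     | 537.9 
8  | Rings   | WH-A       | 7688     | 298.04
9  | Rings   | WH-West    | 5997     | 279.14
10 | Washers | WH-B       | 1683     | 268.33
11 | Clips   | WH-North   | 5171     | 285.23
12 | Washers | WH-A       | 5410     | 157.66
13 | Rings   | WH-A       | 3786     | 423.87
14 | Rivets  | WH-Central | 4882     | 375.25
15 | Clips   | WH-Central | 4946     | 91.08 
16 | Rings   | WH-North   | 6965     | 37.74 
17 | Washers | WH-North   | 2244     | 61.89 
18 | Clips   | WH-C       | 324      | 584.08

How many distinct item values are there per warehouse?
SELECT warehouse, COUNT(DISTINCT item)
FROM inventory
GROUP BY warehouse

Result:
  WH-A: 2 distinct
  WH-B: 1 distinct
  WH-C: 2 distinct
  WH-Central: 2 distinct
  WH-North: 3 distinct
  WH-West: 2 distinct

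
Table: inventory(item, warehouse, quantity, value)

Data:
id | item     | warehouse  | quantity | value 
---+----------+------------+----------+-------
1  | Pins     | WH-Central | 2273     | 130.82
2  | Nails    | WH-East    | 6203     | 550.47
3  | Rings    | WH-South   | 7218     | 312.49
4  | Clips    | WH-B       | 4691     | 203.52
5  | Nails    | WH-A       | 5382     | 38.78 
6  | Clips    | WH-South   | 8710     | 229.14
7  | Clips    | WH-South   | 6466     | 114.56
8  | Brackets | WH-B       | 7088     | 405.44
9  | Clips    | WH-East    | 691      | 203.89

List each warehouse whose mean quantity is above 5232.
SELECT warehouse, AVG(quantity)
FROM inventory
GROUP BY warehouse
HAVING AVG(quantity) > 5232

Result:
  WH-A: avg=5382.00
  WH-B: avg=5889.50
  WH-South: avg=7464.67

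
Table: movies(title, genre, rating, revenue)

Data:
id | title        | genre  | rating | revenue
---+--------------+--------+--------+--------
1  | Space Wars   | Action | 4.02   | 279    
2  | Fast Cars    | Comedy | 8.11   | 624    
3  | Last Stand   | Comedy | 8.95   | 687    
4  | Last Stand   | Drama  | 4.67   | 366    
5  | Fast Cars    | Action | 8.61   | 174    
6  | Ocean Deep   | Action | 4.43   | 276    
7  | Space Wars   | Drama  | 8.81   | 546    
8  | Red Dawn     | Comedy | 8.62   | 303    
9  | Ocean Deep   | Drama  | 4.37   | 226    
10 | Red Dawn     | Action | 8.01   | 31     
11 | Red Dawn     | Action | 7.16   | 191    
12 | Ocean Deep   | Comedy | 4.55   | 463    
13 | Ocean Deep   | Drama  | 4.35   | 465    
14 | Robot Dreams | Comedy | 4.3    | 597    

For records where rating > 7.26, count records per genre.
SELECT genre, COUNT(*)
FROM movies
WHERE rating > 7.26
GROUP BY genre

Note: WHERE filters rows before grouping.

Result:
  Action: 2
  Comedy: 3
  Drama: 1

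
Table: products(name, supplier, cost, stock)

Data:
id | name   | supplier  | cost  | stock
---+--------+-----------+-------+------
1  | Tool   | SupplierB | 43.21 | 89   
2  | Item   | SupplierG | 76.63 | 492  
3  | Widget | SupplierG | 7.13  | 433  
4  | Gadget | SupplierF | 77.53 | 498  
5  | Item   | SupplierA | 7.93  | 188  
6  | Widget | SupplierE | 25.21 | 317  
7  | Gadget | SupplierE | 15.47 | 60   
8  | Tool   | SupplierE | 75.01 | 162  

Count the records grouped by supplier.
SELECT supplier, COUNT(*) as count
FROM products
GROUP BY supplier

Result:
  SupplierA: 1
  SupplierB: 1
  SupplierE: 3
  SupplierF: 1
  SupplierG: 2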